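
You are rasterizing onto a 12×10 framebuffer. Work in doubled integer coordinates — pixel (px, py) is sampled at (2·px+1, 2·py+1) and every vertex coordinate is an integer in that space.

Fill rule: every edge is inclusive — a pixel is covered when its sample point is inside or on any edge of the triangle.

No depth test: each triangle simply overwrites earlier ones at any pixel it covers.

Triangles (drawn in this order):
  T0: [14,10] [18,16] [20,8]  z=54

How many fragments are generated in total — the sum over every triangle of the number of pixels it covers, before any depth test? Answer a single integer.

T0:
  2·area = 44  (B↔C swapped to make it positive)
  edge (14, 10)→(20, 8): d=(6,-2) inclusive
  edge (20, 8)→(18, 16): d=(-2,8) inclusive
  edge (18, 16)→(14, 10): d=(-4,-6) inclusive
    (11,3)@(23, 7): e=[0,-22,66] → ·  [on edge]
    (8,4)@(17, 9): e=[0,22,22] → #  [on edge]
    (9,4)@(19, 9): e=[4,6,34] → #
    (10,4)@(21, 9): e=[8,-10,46] → ·
    (5,5)@(11, 11): e=[0,66,-22] → ·  [on edge]
    (7,5)@(15, 11): e=[8,34,2] → #
    (10,5)@(21, 11): e=[20,-14,38] → ·
    (2,6)@(5, 13): e=[0,110,-66] → ·  [on edge]
    (7,6)@(15, 13): e=[20,30,-6] → ·
    (8,6)@(17, 13): e=[24,14,6] → #
    (9,6)@(19, 13): e=[28,-2,18] → ·
    (8,7)@(17, 15): e=[36,10,-2] → ·
  covered (6 px):
    · · · · · · · · · · · ·
    · · · · · · · · · · · ·
    · · · · · · · · · · · ·
    · · · · · · · · · · · ·
    · · · · · · · · # # · ·
    · · · · · · · # # # · ·
    · · · · · · · · # · · ·
    · · · · · · · · · · · ·
    · · · · · · · · · · · ·
    · · · · · · · · · · · ·

Result: 6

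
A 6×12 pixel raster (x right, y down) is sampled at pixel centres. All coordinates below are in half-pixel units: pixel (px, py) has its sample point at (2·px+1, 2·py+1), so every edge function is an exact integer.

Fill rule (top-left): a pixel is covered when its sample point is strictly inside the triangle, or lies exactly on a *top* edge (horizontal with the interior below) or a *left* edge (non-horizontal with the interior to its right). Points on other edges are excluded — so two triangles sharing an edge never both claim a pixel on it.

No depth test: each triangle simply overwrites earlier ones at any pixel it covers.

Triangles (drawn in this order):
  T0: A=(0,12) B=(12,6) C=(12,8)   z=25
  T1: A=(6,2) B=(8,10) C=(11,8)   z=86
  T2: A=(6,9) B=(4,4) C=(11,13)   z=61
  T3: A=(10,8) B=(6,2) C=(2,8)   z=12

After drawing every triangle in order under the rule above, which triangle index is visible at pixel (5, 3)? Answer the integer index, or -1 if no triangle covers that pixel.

T0:
  2·area = 24
  edge (0, 12)→(12, 6): d=(12,-6) top-left  bias=+0
  edge (12, 6)→(12, 8): d=(0,2) right/bottom  bias=-1
  edge (12, 8)→(0, 12): d=(-12,4) right/bottom  bias=-1
    (5,3)@(11, 7): e=[6,2,16] → #
    (3,4)@(7, 9): e=[6,10,8] → #
    (4,4)@(9, 9): e=[18,6,0] → ·  [on edge]
    (5,4)@(11, 9): e=[30,2,-8] → ·
    (1,5)@(3, 11): e=[6,18,0] → ·  [on edge]
    (3,5)@(7, 11): e=[30,10,-16] → ·
  covered (2 px):
    · · · · · ·
    · · · · · ·
    · · · · · ·
    · · · · · #
    · · · # · ·
    · · · · · ·
    · · · · · ·
    · · · · · ·
    · · · · · ·
    · · · · · ·
    · · · · · ·
    · · · · · ·
T1:
  2·area = 28  (B↔C swapped to make it positive)
  edge (6, 2)→(11, 8): d=(5,6) right/bottom  bias=-1
  edge (11, 8)→(8, 10): d=(-3,2) right/bottom  bias=-1
  edge (8, 10)→(6, 2): d=(-2,-8) top-left  bias=+0
    (3,2)@(7, 5): e=[9,17,2] → #
    (4,2)@(9, 5): e=[-3,13,18] → ·
    (3,3)@(7, 7): e=[19,11,-2] → ·
    (4,3)@(9, 7): e=[7,7,14] → #
    (5,3)@(11, 7): e=[-5,3,30] → ·
    (4,4)@(9, 9): e=[17,1,10] → #
    (5,4)@(11, 9): e=[5,-3,26] → ·
    (4,5)@(9, 11): e=[27,-5,6] → ·
  covered (3 px):
    · · · · · ·
    · · · · · ·
    · · · # · ·
    · · · · # ·
    · · · · # ·
    · · · · · ·
    · · · · · ·
    · · · · · ·
    · · · · · ·
    · · · · · ·
    · · · · · ·
    · · · · · ·
T2:
  2·area = 17
  edge (6, 9)→(4, 4): d=(-2,-5) top-left  bias=+0
  edge (4, 4)→(11, 13): d=(7,9) right/bottom  bias=-1
  edge (11, 13)→(6, 9): d=(-5,-4) top-left  bias=+0
    (0,2)@(1, 5): e=[-17,34,0] → ·  [on edge]
    (3,4)@(7, 9): e=[5,8,4] → #
    (4,4)@(9, 9): e=[15,-10,12] → ·
    (3,5)@(7, 11): e=[1,22,-6] → ·
    (4,5)@(9, 11): e=[11,4,2] → #
    (5,5)@(11, 11): e=[21,-14,10] → ·
    (4,6)@(9, 13): e=[7,18,-8] → ·
    (5,6)@(11, 13): e=[17,0,0] → ·  [on edge]
  covered (2 px):
    · · · · · ·
    · · · · · ·
    · · · · · ·
    · · · · · ·
    · · · # · ·
    · · · · # ·
    · · · · · ·
    · · · · · ·
    · · · · · ·
    · · · · · ·
    · · · · · ·
    · · · · · ·
T3:
  2·area = 48  (B↔C swapped to make it positive)
  edge (10, 8)→(2, 8): d=(-8,0) right/bottom  bias=-1
  edge (2, 8)→(6, 2): d=(4,-6) top-left  bias=+0
  edge (6, 2)→(10, 8): d=(4,6) right/bottom  bias=-1
    (2,2)@(5, 5): e=[24,6,18] → #
    (3,2)@(7, 5): e=[24,18,6] → #
    (4,2)@(9, 5): e=[24,30,-6] → ·
    (1,3)@(3, 7): e=[8,2,38] → #
    (4,3)@(9, 7): e=[8,38,2] → #
    (5,3)@(11, 7): e=[8,50,-10] → ·
    (1,4)@(3, 9): e=[-8,10,46] → ·
    (2,4)@(5, 9): e=[-8,22,34] → ·
    (3,4)@(7, 9): e=[-8,34,22] → ·
    (4,4)@(9, 9): e=[-8,46,10] → ·
  covered (6 px):
    · · · · · ·
    · · · · · ·
    · · # # · ·
    · # # # # ·
    · · · · · ·
    · · · · · ·
    · · · · · ·
    · · · · · ·
    · · · · · ·
    · · · · · ·
    · · · · · ·
    · · · · · ·

Z-buffer (winner per pixel, '.' = empty):
  . . . . . .
  . . . . . .
  . . 3 3 . .
  . 3 3 3 3 0
  . . . 2 1 .
  . . . . 2 .
  . . . . . .
  . . . . . .
  . . . . . .
  . . . . . .
  . . . . . .
  . . . . . .

Answer: 0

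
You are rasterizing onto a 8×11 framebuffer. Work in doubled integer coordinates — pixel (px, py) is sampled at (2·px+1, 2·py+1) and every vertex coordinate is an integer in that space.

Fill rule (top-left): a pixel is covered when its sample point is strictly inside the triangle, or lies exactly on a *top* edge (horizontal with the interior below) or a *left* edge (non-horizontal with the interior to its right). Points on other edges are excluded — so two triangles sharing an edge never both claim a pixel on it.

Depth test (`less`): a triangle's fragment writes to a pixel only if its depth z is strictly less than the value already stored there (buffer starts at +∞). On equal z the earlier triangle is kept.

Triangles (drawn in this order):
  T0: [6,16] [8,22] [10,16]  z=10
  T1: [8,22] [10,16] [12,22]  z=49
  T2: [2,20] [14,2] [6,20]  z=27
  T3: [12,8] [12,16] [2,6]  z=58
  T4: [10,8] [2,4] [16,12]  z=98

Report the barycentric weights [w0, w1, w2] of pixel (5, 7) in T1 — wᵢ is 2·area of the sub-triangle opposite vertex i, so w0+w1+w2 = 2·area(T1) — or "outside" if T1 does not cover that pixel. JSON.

T0:
  2·area = 24  (B↔C swapped to make it positive)
  edge (6, 16)→(10, 16): d=(4,0) top-left  bias=+0
  edge (10, 16)→(8, 22): d=(-2,6) right/bottom  bias=-1
  edge (8, 22)→(6, 16): d=(-2,-6) top-left  bias=+0
    (0,0)@(1, 1): e=[-60,84,0] → .  [on edge]
    (7,0)@(15, 1): e=[-60,0,84] → .  [on edge]
    (1,3)@(3, 7): e=[-36,60,0] → .  [on edge]
    (6,3)@(13, 7): e=[-36,0,60] → .  [on edge]
    (2,6)@(5, 13): e=[-12,36,0] → .  [on edge]
    (5,6)@(11, 13): e=[-12,0,36] → .  [on edge]
    (3,8)@(7, 17): e=[4,16,4] → X
    (4,8)@(9, 17): e=[4,4,16] → X
    (5,8)@(11, 17): e=[4,-8,28] → .
    (3,9)@(7, 19): e=[12,12,0] → X  [on edge]
    (4,9)@(9, 19): e=[12,0,12] → .  [on edge]
    (3,10)@(7, 21): e=[20,8,-4] → .
  covered (3 px):
    . . . . . . . .
    . . . . . . . .
    . . . . . . . .
    . . . . . . . .
    . . . . . . . .
    . . . . . . . .
    . . . . . . . .
    . . . . . . . .
    . . . X X . . .
    . . . X . . . .
    . . . . . . . .
T1:
  2·area = 24
  edge (8, 22)→(10, 16): d=(2,-6) top-left  bias=+0
  edge (10, 16)→(12, 22): d=(2,6) right/bottom  bias=-1
  edge (12, 22)→(8, 22): d=(-4,0) right/bottom  bias=-1
    (2,0)@(5, 1): e=[-60,0,84] → .  [on edge]
    (7,0)@(15, 1): e=[0,-60,84] → .  [on edge]
    (3,3)@(7, 7): e=[-36,0,60] → .  [on edge]
    (6,3)@(13, 7): e=[0,-36,60] → .  [on edge]
    (4,6)@(9, 13): e=[-12,0,36] → .  [on edge]
    (5,6)@(11, 13): e=[0,-12,36] → .  [on edge]
    (4,9)@(9, 19): e=[0,12,12] → X  [on edge]
    (5,9)@(11, 19): e=[12,0,12] → .  [on edge]
    (4,10)@(9, 21): e=[4,16,4] → X
    (5,10)@(11, 21): e=[16,4,4] → X
    (6,10)@(13, 21): e=[28,-8,4] → .
  covered (3 px):
    . . . . . . . .
    . . . . . . . .
    . . . . . . . .
    . . . . . . . .
    . . . . . . . .
    . . . . . . . .
    . . . . . . . .
    . . . . . . . .
    . . . . . . . .
    . . . . X . . .
    . . . . X X . .
T2:
  2·area = 72
  edge (2, 20)→(14, 2): d=(12,-18) top-left  bias=+0
  edge (14, 2)→(6, 20): d=(-8,18) right/bottom  bias=-1
  edge (6, 20)→(2, 20): d=(-4,0) right/bottom  bias=-1
    (5,3)@(11, 7): e=[6,14,52] → X
    (6,3)@(13, 7): e=[42,-22,52] → .
    (5,4)@(11, 9): e=[30,-2,44] → .
    (4,5)@(9, 11): e=[18,18,36] → X
    (5,5)@(11, 11): e=[54,-18,36] → .
    (3,6)@(7, 13): e=[6,38,28] → X
    (5,6)@(11, 13): e=[78,-34,28] → .
    (3,7)@(7, 15): e=[30,22,20] → X
    (4,7)@(9, 15): e=[66,-14,20] → .
    (2,8)@(5, 17): e=[18,42,12] → X
    (4,8)@(9, 17): e=[90,-30,12] → .
    (1,9)@(3, 19): e=[6,62,4] → X
  covered (9 px):
    . . . . . . . .
    . . . . . . . .
    . . . . . . . .
    . . . . . X . .
    . . . . . . . .
    . . . . X . . .
    . . . X X . . .
    . . . X . . . .
    . . X X . . . .
    . X X . . . . .
    . . . . . . . .
T3:
  2·area = 80
  edge (12, 8)→(12, 16): d=(0,8) right/bottom  bias=-1
  edge (12, 16)→(2, 6): d=(-10,-10) top-left  bias=+0
  edge (2, 6)→(12, 8): d=(10,2) right/bottom  bias=-1
    (0,2)@(1, 5): e=[88,0,-8] → .  [on edge]
    (1,3)@(3, 7): e=[72,0,8] → X  [on edge]
    (2,3)@(5, 7): e=[56,20,4] → X
    (3,3)@(7, 7): e=[40,40,0] → .  [on edge]
    (1,4)@(3, 9): e=[72,-20,28] → .
    (2,4)@(5, 9): e=[56,0,24] → X  [on edge]
    (3,4)@(7, 9): e=[40,20,20] → X
    (4,4)@(9, 9): e=[24,40,16] → X
    (5,4)@(11, 9): e=[8,60,12] → X
    (6,4)@(13, 9): e=[-8,80,8] → .
    (2,5)@(5, 11): e=[56,-20,44] → .
    (3,5)@(7, 11): e=[40,0,40] → X  [on edge]
    (4,6)@(9, 13): e=[24,0,56] → X  [on edge]
    (5,7)@(11, 15): e=[8,0,72] → X  [on edge]
    (6,8)@(13, 17): e=[-8,0,88] → .  [on edge]
    (7,9)@(15, 19): e=[-24,0,104] → .  [on edge]
  covered (12 px):
    . . . . . . . .
    . . . . . . . .
    . . . . . . . .
    . X X . . . . .
    . . X X X X . .
    . . . X X X . .
    . . . . X X . .
    . . . . . X . .
    . . . . . . . .
    . . . . . . . .
    . . . . . . . .
T4:
  2·area = 8  (B↔C swapped to make it positive)
  edge (10, 8)→(16, 12): d=(6,4) right/bottom  bias=-1
  edge (16, 12)→(2, 4): d=(-14,-8) top-left  bias=+0
  edge (2, 4)→(10, 8): d=(8,4) right/bottom  bias=-1
    (5,4)@(11, 9): e=[2,2,4] → X
    (6,4)@(13, 9): e=[-6,18,-4] → .
    (5,5)@(11, 11): e=[14,-26,20] → .
  covered (1 px):
    . . . . . . . .
    . . . . . . . .
    . . . . . . . .
    . . . . . . . .
    . . . . . X . .
    . . . . . . . .
    . . . . . . . .
    . . . . . . . .
    . . . . . . . .
    . . . . . . . .
    . . . . . . . .

Final: "outside"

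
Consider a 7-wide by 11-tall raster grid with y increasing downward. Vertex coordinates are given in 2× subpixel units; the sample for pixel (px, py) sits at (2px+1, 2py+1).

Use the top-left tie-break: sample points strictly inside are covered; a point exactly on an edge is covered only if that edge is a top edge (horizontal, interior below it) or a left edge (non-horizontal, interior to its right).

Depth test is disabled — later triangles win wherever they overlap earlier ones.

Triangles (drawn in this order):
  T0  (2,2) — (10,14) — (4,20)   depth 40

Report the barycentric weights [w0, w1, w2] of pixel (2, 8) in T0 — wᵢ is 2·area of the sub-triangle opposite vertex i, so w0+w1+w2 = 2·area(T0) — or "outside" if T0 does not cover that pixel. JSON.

T0:
  2·area = 120
  edge (2, 2)→(10, 14): d=(8,12) right/bottom  bias=-1
  edge (10, 14)→(4, 20): d=(-6,6) right/bottom  bias=-1
  edge (4, 20)→(2, 2): d=(-2,-18) top-left  bias=+0
    (1,2)@(3, 5): e=[12,96,12] → X
    (2,2)@(5, 5): e=[-12,84,48] → .
    (1,3)@(3, 7): e=[28,84,8] → X
    (2,3)@(5, 7): e=[4,72,44] → X
    (3,3)@(7, 7): e=[-20,60,80] → .
    (1,4)@(3, 9): e=[44,72,4] → X
    (3,4)@(7, 9): e=[-4,48,76] → .
    (1,5)@(3, 11): e=[60,60,0] → X  [on edge]
    (3,5)@(7, 11): e=[12,36,72] → X
    (4,5)@(9, 11): e=[-12,24,108] → .
    (6,5)@(13, 11): e=[-60,0,180] → .  [on edge]
    (1,6)@(3, 13): e=[76,48,-4] → .
    (5,6)@(11, 13): e=[-20,0,140] → .  [on edge]
    (4,7)@(9, 15): e=[20,0,100] → .  [on edge]
    (3,8)@(7, 17): e=[60,0,60] → .  [on edge]
    (2,9)@(5, 19): e=[100,0,20] → .  [on edge]
    (1,10)@(3, 21): e=[140,0,-20] → .  [on edge]
  covered (14 px):
    . . . . . . .
    . . . . . . .
    . X . . . . .
    . X X . . . .
    . X X . . . .
    . X X X . . .
    . . X X X . .
    . . X X . . .
    . . X . . . .
    . . . . . . .
    . . . . . . .

Final: [12,24,84]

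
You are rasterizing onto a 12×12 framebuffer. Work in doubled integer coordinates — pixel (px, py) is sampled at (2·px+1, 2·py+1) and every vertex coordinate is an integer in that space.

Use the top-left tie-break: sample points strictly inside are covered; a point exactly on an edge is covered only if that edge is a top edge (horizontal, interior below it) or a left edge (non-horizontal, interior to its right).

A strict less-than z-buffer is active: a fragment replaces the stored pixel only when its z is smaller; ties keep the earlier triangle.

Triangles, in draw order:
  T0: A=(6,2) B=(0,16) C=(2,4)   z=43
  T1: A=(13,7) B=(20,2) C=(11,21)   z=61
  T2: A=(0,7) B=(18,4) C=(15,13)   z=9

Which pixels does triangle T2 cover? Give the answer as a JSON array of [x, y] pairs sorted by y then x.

T0:
  2·area = 44
  edge (6, 2)→(0, 16): d=(-6,14) right/bottom  bias=-1
  edge (0, 16)→(2, 4): d=(2,-12) top-left  bias=+0
  edge (2, 4)→(6, 2): d=(4,-2) top-left  bias=+0
    (2,1)@(5, 3): e=[8,34,2] → █
    (3,1)@(7, 3): e=[-20,58,6] → ·
    (1,2)@(3, 5): e=[24,14,6] → █
    (2,2)@(5, 5): e=[-4,38,10] → ·
    (1,3)@(3, 7): e=[12,18,14] → █
    (2,3)@(5, 7): e=[-16,42,18] → ·
    (1,4)@(3, 9): e=[0,22,22] → ·  [on edge]
    (0,5)@(1, 11): e=[16,2,26] → █
    (1,5)@(3, 11): e=[-12,26,30] → ·
    (0,6)@(1, 13): e=[4,6,34] → █
    (1,6)@(3, 13): e=[-24,30,38] → ·
    (0,7)@(1, 15): e=[-8,10,42] → ·
  covered (5 px):
    · · · · · · · · · · · ·
    · · █ · · · · · · · · ·
    · █ · · · · · · · · · ·
    · █ · · · · · · · · · ·
    · · · · · · · · · · · ·
    █ · · · · · · · · · · ·
    █ · · · · · · · · · · ·
    · · · · · · · · · · · ·
    · · · · · · · · · · · ·
    · · · · · · · · · · · ·
    · · · · · · · · · · · ·
    · · · · · · · · · · · ·
T1:
  2·area = 88
  edge (13, 7)→(20, 2): d=(7,-5) top-left  bias=+0
  edge (20, 2)→(11, 21): d=(-9,19) right/bottom  bias=-1
  edge (11, 21)→(13, 7): d=(2,-14) top-left  bias=+0
    (9,1)@(19, 3): e=[2,10,76] → █
    (10,1)@(21, 3): e=[12,-28,104] → ·
    (8,2)@(17, 5): e=[6,30,52] → █
    (9,2)@(19, 5): e=[16,-8,80] → ·
    (6,3)@(13, 7): e=[0,88,0] → █  [on edge]
    (7,3)@(15, 7): e=[10,50,28] → █
    (9,3)@(19, 7): e=[30,-26,84] → ·
    (6,4)@(13, 9): e=[14,70,4] → █
    (8,4)@(17, 9): e=[34,-6,60] → ·
    (6,5)@(13, 11): e=[28,52,8] → █
    (8,5)@(17, 11): e=[48,-24,64] → ·
    (6,6)@(13, 13): e=[42,34,12] → █
    (5,10)@(11, 21): e=[88,0,0] → ·  [on edge]
  covered (11 px):
    · · · · · · · · · · · ·
    · · · · · · · · · █ · ·
    · · · · · · · · █ · · ·
    · · · · · · █ █ █ · · ·
    · · · · · · █ █ · · · ·
    · · · · · · █ █ · · · ·
    · · · · · · █ · · · · ·
    · · · · · · █ · · · · ·
    · · · · · · · · · · · ·
    · · · · · · · · · · · ·
    · · · · · · · · · · · ·
    · · · · · · · · · · · ·
T2:
  2·area = 153
  edge (0, 7)→(18, 4): d=(18,-3) top-left  bias=+0
  edge (18, 4)→(15, 13): d=(-3,9) right/bottom  bias=-1
  edge (15, 13)→(0, 7): d=(-15,-6) top-left  bias=+0
    (9,0)@(19, 1): e=[-51,0,204] → ·  [on edge]
    (6,2)@(13, 5): e=[3,42,108] → █
    (7,2)@(15, 5): e=[9,24,120] → █
    (8,2)@(17, 5): e=[15,6,132] → █
    (9,2)@(19, 5): e=[21,-12,144] → ·
    (0,3)@(1, 7): e=[3,144,6] → █
    (1,3)@(3, 7): e=[9,126,18] → █
    (2,3)@(5, 7): e=[15,108,30] → █
    (3,3)@(7, 7): e=[21,90,42] → █
    (4,3)@(9, 7): e=[27,72,54] → █
    (5,3)@(11, 7): e=[33,54,66] → █
    (8,3)@(17, 7): e=[51,0,102] → ·  [on edge]
    (2,4)@(5, 9): e=[51,102,0] → █  [on edge]
    (7,6)@(15, 13): e=[153,0,0] → ·  [on edge]
    (6,9)@(13, 19): e=[255,0,-102] → ·  [on edge]
  covered (20 px):
    · · · · · · · · · · · ·
    · · · · · · · · · · · ·
    · · · · · · █ █ █ · · ·
    █ █ █ █ █ █ █ █ · · · ·
    · · █ █ █ █ █ █ · · · ·
    · · · · · █ █ █ · · · ·
    · · · · · · · · · · · ·
    · · · · · · · · · · · ·
    · · · · · · · · · · · ·
    · · · · · · · · · · · ·
    · · · · · · · · · · · ·
    · · · · · · · · · · · ·

Final: [[6,2],[7,2],[8,2],[0,3],[1,3],[2,3],[3,3],[4,3],[5,3],[6,3],[7,3],[2,4],[3,4],[4,4],[5,4],[6,4],[7,4],[5,5],[6,5],[7,5]]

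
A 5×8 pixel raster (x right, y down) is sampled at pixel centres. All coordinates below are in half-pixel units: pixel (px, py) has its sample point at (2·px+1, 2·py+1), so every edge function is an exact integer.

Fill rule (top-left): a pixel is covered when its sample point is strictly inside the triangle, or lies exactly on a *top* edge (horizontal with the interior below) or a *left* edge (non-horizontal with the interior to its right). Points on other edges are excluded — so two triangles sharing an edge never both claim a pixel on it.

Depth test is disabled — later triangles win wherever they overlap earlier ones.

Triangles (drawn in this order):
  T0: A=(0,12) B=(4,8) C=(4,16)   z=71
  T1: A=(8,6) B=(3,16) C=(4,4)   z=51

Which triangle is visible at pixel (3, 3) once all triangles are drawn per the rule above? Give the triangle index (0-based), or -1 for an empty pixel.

T0:
  2·area = 32
  edge (0, 12)→(4, 8): d=(4,-4) top-left  bias=+0
  edge (4, 8)→(4, 16): d=(0,8) right/bottom  bias=-1
  edge (4, 16)→(0, 12): d=(-4,-4) top-left  bias=+0
    (4,1)@(9, 3): e=[0,-40,72] → ·  [on edge]
    (3,2)@(7, 5): e=[0,-24,56] → ·  [on edge]
    (2,3)@(5, 7): e=[0,-8,40] → ·  [on edge]
    (1,4)@(3, 9): e=[0,8,24] → █  [on edge]
    (2,4)@(5, 9): e=[8,-8,32] → ·
    (0,5)@(1, 11): e=[0,24,8] → █  [on edge]
    (2,5)@(5, 11): e=[16,-8,24] → ·
    (0,6)@(1, 13): e=[8,24,0] → █  [on edge]
    (2,6)@(5, 13): e=[24,-8,16] → ·
    (0,7)@(1, 15): e=[16,24,-8] → ·
    (1,7)@(3, 15): e=[24,8,0] → █  [on edge]
    (2,7)@(5, 15): e=[32,-8,8] → ·
  covered (6 px):
    · · · · ·
    · · · · ·
    · · · · ·
    · · · · ·
    · █ · · ·
    █ █ · · ·
    █ █ · · ·
    · █ · · ·
T1:
  2·area = 50
  edge (8, 6)→(3, 16): d=(-5,10) right/bottom  bias=-1
  edge (3, 16)→(4, 4): d=(1,-12) top-left  bias=+0
  edge (4, 4)→(8, 6): d=(4,2) right/bottom  bias=-1
    (2,2)@(5, 5): e=[35,13,2] → █
    (3,2)@(7, 5): e=[15,37,-2] → ·
    (2,3)@(5, 7): e=[25,15,10] → █
    (3,3)@(7, 7): e=[5,39,6] → █
    (4,3)@(9, 7): e=[-15,63,2] → ·
    (2,4)@(5, 9): e=[15,17,18] → █
    (3,4)@(7, 9): e=[-5,41,14] → ·
    (2,5)@(5, 11): e=[5,19,26] → █
    (3,5)@(7, 11): e=[-15,43,22] → ·
    (2,6)@(5, 13): e=[-5,21,34] → ·
  covered (5 px):
    · · · · ·
    · · · · ·
    · · █ · ·
    · · █ █ ·
    · · █ · ·
    · · █ · ·
    · · · · ·
    · · · · ·

Z-buffer (winner per pixel, '.' = empty):
  . . . . .
  . . . . .
  . . 1 . .
  . . 1 1 .
  . 0 1 . .
  0 0 1 . .
  0 0 . . .
  . 0 . . .

Final: 1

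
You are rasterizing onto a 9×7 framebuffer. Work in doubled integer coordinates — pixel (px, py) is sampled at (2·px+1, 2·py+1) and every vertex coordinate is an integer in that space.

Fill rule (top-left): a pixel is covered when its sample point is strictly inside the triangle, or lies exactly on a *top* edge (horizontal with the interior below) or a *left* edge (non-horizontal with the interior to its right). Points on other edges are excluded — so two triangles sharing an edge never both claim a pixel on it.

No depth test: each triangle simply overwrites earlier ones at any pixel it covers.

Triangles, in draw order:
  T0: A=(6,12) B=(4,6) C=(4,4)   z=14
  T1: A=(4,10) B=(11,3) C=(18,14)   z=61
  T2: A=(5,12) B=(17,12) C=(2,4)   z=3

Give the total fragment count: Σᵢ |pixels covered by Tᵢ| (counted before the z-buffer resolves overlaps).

T0:
  2·area = 4
  edge (6, 12)→(4, 6): d=(-2,-6) top-left  bias=+0
  edge (4, 6)→(4, 4): d=(0,-2) top-left  bias=+0
  edge (4, 4)→(6, 12): d=(2,8) right/bottom  bias=-1
    (1,1)@(3, 3): e=[0,-2,6] → .  [on edge]
    (2,4)@(5, 9): e=[0,2,2] → X  [on edge]
    (3,4)@(7, 9): e=[12,6,-14] → .
    (2,5)@(5, 11): e=[-4,2,6] → .
  covered (1 px):
    . . . . . . . . .
    . . . . . . . . .
    . . . . . . . . .
    . . . . . . . . .
    . . X . . . . . .
    . . . . . . . . .
    . . . . . . . . .
T1:
  2·area = 126
  edge (4, 10)→(11, 3): d=(7,-7) top-left  bias=+0
  edge (11, 3)→(18, 14): d=(7,11) right/bottom  bias=-1
  edge (18, 14)→(4, 10): d=(-14,-4) top-left  bias=+0
    (6,0)@(13, 1): e=[0,-36,162] → .  [on edge]
    (5,1)@(11, 3): e=[0,0,126] → .  [on edge]
    (4,2)@(9, 5): e=[0,36,90] → X  [on edge]
    (5,2)@(11, 5): e=[14,14,98] → X
    (6,2)@(13, 5): e=[28,-8,106] → .
    (3,3)@(7, 7): e=[0,72,54] → X  [on edge]
    (6,3)@(13, 7): e=[42,6,78] → X
    (7,3)@(15, 7): e=[56,-16,86] → .
    (2,4)@(5, 9): e=[0,108,18] → X  [on edge]
    (7,4)@(15, 9): e=[70,-2,58] → .
    (1,5)@(3, 11): e=[0,144,-18] → .  [on edge]
    (2,5)@(5, 11): e=[14,122,-10] → .
    (0,6)@(1, 13): e=[0,180,-54] → .  [on edge]
  covered (17 px):
    . . . . . . . . .
    . . . . . . . . .
    . . . . X X . . .
    . . . X X X X . .
    . . X X X X X . .
    . . . . X X X X .
    . . . . . . . X X
T2:
  2·area = 96  (B↔C swapped to make it positive)
  edge (5, 12)→(2, 4): d=(-3,-8) top-left  bias=+0
  edge (2, 4)→(17, 12): d=(15,8) right/bottom  bias=-1
  edge (17, 12)→(5, 12): d=(-12,0) right/bottom  bias=-1
    (1,2)@(3, 5): e=[5,7,84] → X
    (2,2)@(5, 5): e=[21,-9,84] → .
    (1,3)@(3, 7): e=[-1,37,60] → .
    (2,3)@(5, 7): e=[15,21,60] → X
    (3,3)@(7, 7): e=[31,5,60] → X
    (4,3)@(9, 7): e=[47,-11,60] → .
    (2,4)@(5, 9): e=[9,51,36] → X
    (4,4)@(9, 9): e=[41,19,36] → X
    (5,4)@(11, 9): e=[57,3,36] → X
    (6,4)@(13, 9): e=[73,-13,36] → .
    (2,5)@(5, 11): e=[3,81,12] → X
    (6,5)@(13, 11): e=[67,17,12] → X
  covered (13 px):
    . . . . . . . . .
    . . . . . . . . .
    . X . . . . . . .
    . . X X . . . . .
    . . X X X X . . .
    . . X X X X X X .
    . . . . . . . . .

Answer: 31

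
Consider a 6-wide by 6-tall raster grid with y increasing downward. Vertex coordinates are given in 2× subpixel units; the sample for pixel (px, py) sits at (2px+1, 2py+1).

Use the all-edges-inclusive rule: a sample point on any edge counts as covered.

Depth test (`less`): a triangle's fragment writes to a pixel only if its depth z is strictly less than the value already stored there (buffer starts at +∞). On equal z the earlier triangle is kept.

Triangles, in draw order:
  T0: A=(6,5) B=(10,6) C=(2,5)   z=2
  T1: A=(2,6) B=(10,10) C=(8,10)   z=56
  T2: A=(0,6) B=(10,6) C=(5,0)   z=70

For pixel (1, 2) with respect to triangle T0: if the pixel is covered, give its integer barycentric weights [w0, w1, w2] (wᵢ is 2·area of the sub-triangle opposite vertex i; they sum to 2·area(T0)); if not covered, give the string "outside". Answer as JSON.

T0:
  2·area = 4
  edge (6, 5)→(10, 6): d=(4,1) inclusive
  edge (10, 6)→(2, 5): d=(-8,-1) inclusive
  edge (2, 5)→(6, 5): d=(4,0) inclusive
    (0,2)@(1, 5): e=[5,-1,0] → ·  [on edge]
    (1,2)@(3, 5): e=[3,1,0] → #  [on edge]
    (2,2)@(5, 5): e=[1,3,0] → #  [on edge]
    (3,2)@(7, 5): e=[-1,5,0] → ·  [on edge]
    (4,2)@(9, 5): e=[-3,7,0] → ·  [on edge]
    (5,2)@(11, 5): e=[-5,9,0] → ·  [on edge]
    (1,3)@(3, 7): e=[11,-15,8] → ·
    (2,3)@(5, 7): e=[9,-13,8] → ·
  covered (2 px):
    · · · · · ·
    · · · · · ·
    · # # · · ·
    · · · · · ·
    · · · · · ·
    · · · · · ·
T1:
  2·area = 8
  edge (2, 6)→(10, 10): d=(8,4) inclusive
  edge (10, 10)→(8, 10): d=(-2,0) inclusive
  edge (8, 10)→(2, 6): d=(-6,-4) inclusive
    (3,4)@(7, 9): e=[4,2,2] → #
    (4,4)@(9, 9): e=[-4,2,10] → ·
    (3,5)@(7, 11): e=[20,-2,-10] → ·
  covered (1 px):
    · · · · · ·
    · · · · · ·
    · · · · · ·
    · · · · · ·
    · · · # · ·
    · · · · · ·
T2:
  2·area = 60  (B↔C swapped to make it positive)
  edge (0, 6)→(5, 0): d=(5,-6) inclusive
  edge (5, 0)→(10, 6): d=(5,6) inclusive
  edge (10, 6)→(0, 6): d=(-10,0) inclusive
    (2,0)@(5, 1): e=[5,5,50] → #
    (3,0)@(7, 1): e=[17,-7,50] → ·
    (1,1)@(3, 3): e=[3,27,30] → #
    (3,1)@(7, 3): e=[27,3,30] → #
    (4,1)@(9, 3): e=[39,-9,30] → ·
    (0,2)@(1, 5): e=[1,49,10] → #
    (4,2)@(9, 5): e=[49,1,10] → #
    (5,2)@(11, 5): e=[61,-11,10] → ·
    (0,3)@(1, 7): e=[11,59,-10] → ·
    (1,3)@(3, 7): e=[23,47,-10] → ·
    (2,3)@(5, 7): e=[35,35,-10] → ·
    (3,3)@(7, 7): e=[47,23,-10] → ·
  covered (9 px):
    · · # · · ·
    · # # # · ·
    # # # # # ·
    · · · · · ·
    · · · · · ·
    · · · · · ·

Result: [1,0,3]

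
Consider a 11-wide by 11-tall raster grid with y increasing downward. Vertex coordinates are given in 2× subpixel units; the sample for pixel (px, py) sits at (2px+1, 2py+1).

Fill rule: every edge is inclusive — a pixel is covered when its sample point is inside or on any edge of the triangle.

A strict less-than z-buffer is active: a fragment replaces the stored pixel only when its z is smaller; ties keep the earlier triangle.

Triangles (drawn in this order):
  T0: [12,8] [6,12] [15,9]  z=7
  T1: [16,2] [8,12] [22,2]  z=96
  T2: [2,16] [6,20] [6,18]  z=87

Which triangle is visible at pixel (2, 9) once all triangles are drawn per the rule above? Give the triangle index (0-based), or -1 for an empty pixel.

T0:
  2·area = 18  (B↔C swapped to make it positive)
  edge (12, 8)→(15, 9): d=(3,1) inclusive
  edge (15, 9)→(6, 12): d=(-9,3) inclusive
  edge (6, 12)→(12, 8): d=(6,-4) inclusive
    (1,2)@(3, 5): e=[0,72,-54] → ·  [on edge]
    (4,3)@(9, 7): e=[0,36,-18] → ·  [on edge]
    (10,3)@(21, 7): e=[-12,0,30] → ·  [on edge]
    (5,4)@(11, 9): e=[4,12,2] → #
    (6,4)@(13, 9): e=[2,6,10] → #
    (7,4)@(15, 9): e=[0,0,18] → #  [on edge]
    (8,4)@(17, 9): e=[-2,-6,26] → ·
    (4,5)@(9, 11): e=[12,0,6] → #  [on edge]
    (5,5)@(11, 11): e=[10,-6,14] → ·
    (6,5)@(13, 11): e=[8,-12,22] → ·
    (7,5)@(15, 11): e=[6,-18,30] → ·
    (10,5)@(21, 11): e=[0,-36,54] → ·  [on edge]
    (1,6)@(3, 13): e=[24,0,-6] → ·  [on edge]
  covered (4 px):
    · · · · · · · · · · ·
    · · · · · · · · · · ·
    · · · · · · · · · · ·
    · · · · · · · · · · ·
    · · · · · # # # · · ·
    · · · · # · · · · · ·
    · · · · · · · · · · ·
    · · · · · · · · · · ·
    · · · · · · · · · · ·
    · · · · · · · · · · ·
    · · · · · · · · · · ·
T1:
  2·area = 60  (B↔C swapped to make it positive)
  edge (16, 2)→(22, 2): d=(6,0) inclusive
  edge (22, 2)→(8, 12): d=(-14,10) inclusive
  edge (8, 12)→(16, 2): d=(8,-10) inclusive
    (8,1)@(17, 3): e=[6,36,18] → #
    (9,1)@(19, 3): e=[6,16,38] → #
    (10,1)@(21, 3): e=[6,-4,58] → ·
    (7,2)@(15, 5): e=[18,28,14] → #
    (9,2)@(19, 5): e=[18,-12,54] → ·
    (6,3)@(13, 7): e=[30,20,10] → #
    (7,3)@(15, 7): e=[30,0,30] → #  [on edge]
    (8,3)@(17, 7): e=[30,-20,50] → ·
    (5,4)@(11, 9): e=[42,12,6] → #
    (6,4)@(13, 9): e=[42,-8,26] → ·
    (7,4)@(15, 9): e=[42,-28,46] → ·
    (4,5)@(9, 11): e=[54,4,2] → #
    (0,8)@(1, 17): e=[90,0,-30] → ·  [on edge]
  covered (8 px):
    · · · · · · · · · · ·
    · · · · · · · · # # ·
    · · · · · · · # # · ·
    · · · · · · # # · · ·
    · · · · · # · · · · ·
    · · · · # · · · · · ·
    · · · · · · · · · · ·
    · · · · · · · · · · ·
    · · · · · · · · · · ·
    · · · · · · · · · · ·
    · · · · · · · · · · ·
T2:
  2·area = 8  (B↔C swapped to make it positive)
  edge (2, 16)→(6, 18): d=(4,2) inclusive
  edge (6, 18)→(6, 20): d=(0,2) inclusive
  edge (6, 20)→(2, 16): d=(-4,-4) inclusive
    (0,7)@(1, 15): e=[-2,10,0] → ·  [on edge]
    (1,8)@(3, 17): e=[2,6,0] → #  [on edge]
    (2,8)@(5, 17): e=[-2,2,8] → ·
    (1,9)@(3, 19): e=[10,6,-8] → ·
    (2,9)@(5, 19): e=[6,2,0] → #  [on edge]
    (3,9)@(7, 19): e=[2,-2,8] → ·
    (2,10)@(5, 21): e=[14,2,-8] → ·
    (3,10)@(7, 21): e=[10,-2,0] → ·  [on edge]
  covered (2 px):
    · · · · · · · · · · ·
    · · · · · · · · · · ·
    · · · · · · · · · · ·
    · · · · · · · · · · ·
    · · · · · · · · · · ·
    · · · · · · · · · · ·
    · · · · · · · · · · ·
    · · · · · · · · · · ·
    · # · · · · · · · · ·
    · · # · · · · · · · ·
    · · · · · · · · · · ·

Z-buffer (winner per pixel, '.' = empty):
  . . . . . . . . . . .
  . . . . . . . . 1 1 .
  . . . . . . . 1 1 . .
  . . . . . . 1 1 . . .
  . . . . . 0 0 0 . . .
  . . . . 0 . . . . . .
  . . . . . . . . . . .
  . . . . . . . . . . .
  . 2 . . . . . . . . .
  . . 2 . . . . . . . .
  . . . . . . . . . . .

Result: 2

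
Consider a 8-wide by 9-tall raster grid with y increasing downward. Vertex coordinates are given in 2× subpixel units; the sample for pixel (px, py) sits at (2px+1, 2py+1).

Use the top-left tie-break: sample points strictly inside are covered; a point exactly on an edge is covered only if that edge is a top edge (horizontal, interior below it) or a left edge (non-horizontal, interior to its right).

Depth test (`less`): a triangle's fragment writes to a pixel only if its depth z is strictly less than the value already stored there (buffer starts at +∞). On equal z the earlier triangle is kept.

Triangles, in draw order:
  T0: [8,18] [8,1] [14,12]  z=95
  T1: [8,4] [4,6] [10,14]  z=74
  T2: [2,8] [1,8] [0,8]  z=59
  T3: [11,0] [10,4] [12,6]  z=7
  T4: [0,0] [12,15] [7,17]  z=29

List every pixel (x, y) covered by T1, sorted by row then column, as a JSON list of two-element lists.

T0:
  2·area = 102
  edge (8, 18)→(8, 1): d=(0,-17) top-left  bias=+0
  edge (8, 1)→(14, 12): d=(6,11) right/bottom  bias=-1
  edge (14, 12)→(8, 18): d=(-6,6) right/bottom  bias=-1
    (4,1)@(9, 3): e=[17,1,84] → █
    (5,1)@(11, 3): e=[51,-21,72] → ·
    (4,2)@(9, 5): e=[17,13,72] → █
    (5,2)@(11, 5): e=[51,-9,60] → ·
    (4,3)@(9, 7): e=[17,25,60] → █
    (5,3)@(11, 7): e=[51,3,48] → █
    (6,3)@(13, 7): e=[85,-19,36] → ·
    (4,4)@(9, 9): e=[17,37,48] → █
    (6,4)@(13, 9): e=[85,-7,24] → ·
    (4,5)@(9, 11): e=[17,49,36] → █
    (6,5)@(13, 11): e=[85,5,12] → █
    (7,5)@(15, 11): e=[119,-17,0] → ·  [on edge]
    (6,6)@(13, 13): e=[85,17,0] → ·  [on edge]
    (5,7)@(11, 15): e=[51,51,0] → ·  [on edge]
    (4,8)@(9, 17): e=[17,85,0] → ·  [on edge]
  covered (12 px):
    · · · · · · · ·
    · · · · █ · · ·
    · · · · █ · · ·
    · · · · █ █ · ·
    · · · · █ █ · ·
    · · · · █ █ █ ·
    · · · · █ █ · ·
    · · · · █ · · ·
    · · · · · · · ·
T1:
  2·area = 44  (B↔C swapped to make it positive)
  edge (8, 4)→(10, 14): d=(2,10) right/bottom  bias=-1
  edge (10, 14)→(4, 6): d=(-6,-8) top-left  bias=+0
  edge (4, 6)→(8, 4): d=(4,-2) top-left  bias=+0
    (3,2)@(7, 5): e=[12,30,2] → █
    (4,2)@(9, 5): e=[-8,46,6] → ·
    (2,3)@(5, 7): e=[36,2,6] → █
    (4,3)@(9, 7): e=[-4,34,14] → ·
    (2,4)@(5, 9): e=[40,-10,14] → ·
    (3,4)@(7, 9): e=[20,6,18] → █
    (4,4)@(9, 9): e=[0,22,22] → ·  [on edge]
    (3,5)@(7, 11): e=[24,-6,26] → ·
    (4,5)@(9, 11): e=[4,10,30] → █
    (5,5)@(11, 11): e=[-16,26,34] → ·
    (4,6)@(9, 13): e=[8,-2,38] → ·
  covered (5 px):
    · · · · · · · ·
    · · · · · · · ·
    · · · █ · · · ·
    · · █ █ · · · ·
    · · · █ · · · ·
    · · · · █ · · ·
    · · · · · · · ·
    · · · · · · · ·
    · · · · · · · ·
T2:
  degenerate (2·area = 0) — covers nothing
T3:
  2·area = 10  (B↔C swapped to make it positive)
  edge (11, 0)→(12, 6): d=(1,6) right/bottom  bias=-1
  edge (12, 6)→(10, 4): d=(-2,-2) top-left  bias=+0
  edge (10, 4)→(11, 0): d=(1,-4) top-left  bias=+0
    (3,0)@(7, 1): e=[25,0,-15] → ·  [on edge]
    (5,0)@(11, 1): e=[1,8,1] → █
    (6,0)@(13, 1): e=[-11,12,9] → ·
    (4,1)@(9, 3): e=[15,0,-5] → ·  [on edge]
    (5,1)@(11, 3): e=[3,4,3] → █
    (6,1)@(13, 3): e=[-9,8,11] → ·
    (5,2)@(11, 5): e=[5,0,5] → █  [on edge]
    (6,2)@(13, 5): e=[-7,4,13] → ·
    (5,3)@(11, 7): e=[7,-4,7] → ·
    (6,3)@(13, 7): e=[-5,0,15] → ·  [on edge]
    (7,4)@(15, 9): e=[-15,0,25] → ·  [on edge]
  covered (3 px):
    · · · · · █ · ·
    · · · · · █ · ·
    · · · · · █ · ·
    · · · · · · · ·
    · · · · · · · ·
    · · · · · · · ·
    · · · · · · · ·
    · · · · · · · ·
    · · · · · · · ·
T4:
  2·area = 99
  edge (0, 0)→(12, 15): d=(12,15) right/bottom  bias=-1
  edge (12, 15)→(7, 17): d=(-5,2) right/bottom  bias=-1
  edge (7, 17)→(0, 0): d=(-7,-17) top-left  bias=+0
    (1,2)@(3, 5): e=[15,68,16] → █
    (2,2)@(5, 5): e=[-15,64,50] → ·
    (1,3)@(3, 7): e=[39,58,2] → █
    (2,3)@(5, 7): e=[9,54,36] → █
    (3,3)@(7, 7): e=[-21,50,70] → ·
    (1,4)@(3, 9): e=[63,48,-12] → ·
    (2,4)@(5, 9): e=[33,44,22] → █
    (3,4)@(7, 9): e=[3,40,56] → █
    (4,4)@(9, 9): e=[-27,36,90] → ·
    (2,5)@(5, 11): e=[57,34,8] → █
    (4,5)@(9, 11): e=[-3,26,76] → ·
    (2,6)@(5, 13): e=[81,24,-6] → ·
    (3,8)@(7, 17): e=[99,0,0] → ·  [on edge]
  covered (12 px):
    · · · · · · · ·
    · · · · · · · ·
    · █ · · · · · ·
    · █ █ · · · · ·
    · · █ █ · · · ·
    · · █ █ · · · ·
    · · · █ █ · · ·
    · · · █ █ █ · ·
    · · · · · · · ·

Answer: [[3,2],[2,3],[3,3],[3,4],[4,5]]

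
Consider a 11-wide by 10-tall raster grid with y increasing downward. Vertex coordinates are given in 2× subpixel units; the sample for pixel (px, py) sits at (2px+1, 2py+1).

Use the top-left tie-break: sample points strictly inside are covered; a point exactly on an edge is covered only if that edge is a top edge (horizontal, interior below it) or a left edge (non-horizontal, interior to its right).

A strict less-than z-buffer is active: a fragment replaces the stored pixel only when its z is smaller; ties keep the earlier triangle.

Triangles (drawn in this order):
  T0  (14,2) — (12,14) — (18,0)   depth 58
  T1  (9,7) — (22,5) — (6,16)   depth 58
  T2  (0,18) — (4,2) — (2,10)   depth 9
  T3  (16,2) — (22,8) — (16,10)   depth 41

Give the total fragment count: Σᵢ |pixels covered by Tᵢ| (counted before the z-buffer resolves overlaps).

T0:
  2·area = 44  (B↔C swapped to make it positive)
  edge (14, 2)→(18, 0): d=(4,-2) top-left  bias=+0
  edge (18, 0)→(12, 14): d=(-6,14) right/bottom  bias=-1
  edge (12, 14)→(14, 2): d=(2,-12) top-left  bias=+0
    (8,0)@(17, 1): e=[2,8,34] → █
    (9,0)@(19, 1): e=[6,-20,58] → ·
    (7,1)@(15, 3): e=[6,24,14] → █
    (8,1)@(17, 3): e=[10,-4,38] → ·
    (7,2)@(15, 5): e=[14,12,18] → █
    (8,2)@(17, 5): e=[18,-16,42] → ·
    (7,3)@(15, 7): e=[22,0,22] → ·  [on edge]
    (6,4)@(13, 9): e=[26,16,2] → █
    (7,4)@(15, 9): e=[30,-12,26] → ·
    (6,5)@(13, 11): e=[34,4,6] → █
    (7,5)@(15, 11): e=[38,-24,30] → ·
    (6,6)@(13, 13): e=[42,-8,10] → ·
  covered (5 px):
    · · · · · · · · █ · ·
    · · · · · · · █ · · ·
    · · · · · · · █ · · ·
    · · · · · · · · · · ·
    · · · · · · █ · · · ·
    · · · · · · █ · · · ·
    · · · · · · · · · · ·
    · · · · · · · · · · ·
    · · · · · · · · · · ·
    · · · · · · · · · · ·
T1:
  2·area = 111
  edge (9, 7)→(22, 5): d=(13,-2) top-left  bias=+0
  edge (22, 5)→(6, 16): d=(-16,11) right/bottom  bias=-1
  edge (6, 16)→(9, 7): d=(3,-9) top-left  bias=+0
    (5,0)@(11, 1): e=[-74,185,0] → ·  [on edge]
    (4,3)@(9, 7): e=[0,111,0] → █  [on edge]
    (5,3)@(11, 7): e=[4,89,18] → █
    (6,3)@(13, 7): e=[8,67,36] → █
    (7,3)@(15, 7): e=[12,45,54] → █
    (8,3)@(17, 7): e=[16,23,72] → █
    (9,3)@(19, 7): e=[20,1,90] → █
    (10,3)@(21, 7): e=[24,-21,108] → ·
    (4,4)@(9, 9): e=[26,79,6] → █
    (8,4)@(17, 9): e=[42,-9,78] → ·
    (9,4)@(19, 9): e=[46,-31,96] → ·
    (4,5)@(9, 11): e=[52,47,12] → █
    (3,6)@(7, 13): e=[74,37,0] → █  [on edge]
    (2,9)@(5, 19): e=[148,-37,0] → ·  [on edge]
  covered (16 px):
    · · · · · · · · · · ·
    · · · · · · · · · · ·
    · · · · · · · · · · ·
    · · · · █ █ █ █ █ █ ·
    · · · · █ █ █ █ · · ·
    · · · · █ █ █ · · · ·
    · · · █ █ · · · · · ·
    · · · █ · · · · · · ·
    · · · · · · · · · · ·
    · · · · · · · · · · ·
T2:
  degenerate (2·area = 0) — covers nothing
T3:
  2·area = 48
  edge (16, 2)→(22, 8): d=(6,6) right/bottom  bias=-1
  edge (22, 8)→(16, 10): d=(-6,2) right/bottom  bias=-1
  edge (16, 10)→(16, 2): d=(0,-8) top-left  bias=+0
    (7,0)@(15, 1): e=[0,56,-8] → ·  [on edge]
    (8,1)@(17, 3): e=[0,40,8] → ·  [on edge]
    (8,2)@(17, 5): e=[12,28,8] → █
    (9,2)@(19, 5): e=[0,24,24] → ·  [on edge]
    (8,3)@(17, 7): e=[24,16,8] → █
    (9,3)@(19, 7): e=[12,12,24] → █
    (10,3)@(21, 7): e=[0,8,40] → ·  [on edge]
    (8,4)@(17, 9): e=[36,4,8] → █
    (9,4)@(19, 9): e=[24,0,24] → ·  [on edge]
    (6,5)@(13, 11): e=[72,0,-24] → ·  [on edge]
    (8,5)@(17, 11): e=[48,-8,8] → ·
    (3,6)@(7, 13): e=[120,0,-72] → ·  [on edge]
    (0,7)@(1, 15): e=[168,0,-120] → ·  [on edge]
  covered (4 px):
    · · · · · · · · · · ·
    · · · · · · · · · · ·
    · · · · · · · · █ · ·
    · · · · · · · · █ █ ·
    · · · · · · · · █ · ·
    · · · · · · · · · · ·
    · · · · · · · · · · ·
    · · · · · · · · · · ·
    · · · · · · · · · · ·
    · · · · · · · · · · ·

Answer: 25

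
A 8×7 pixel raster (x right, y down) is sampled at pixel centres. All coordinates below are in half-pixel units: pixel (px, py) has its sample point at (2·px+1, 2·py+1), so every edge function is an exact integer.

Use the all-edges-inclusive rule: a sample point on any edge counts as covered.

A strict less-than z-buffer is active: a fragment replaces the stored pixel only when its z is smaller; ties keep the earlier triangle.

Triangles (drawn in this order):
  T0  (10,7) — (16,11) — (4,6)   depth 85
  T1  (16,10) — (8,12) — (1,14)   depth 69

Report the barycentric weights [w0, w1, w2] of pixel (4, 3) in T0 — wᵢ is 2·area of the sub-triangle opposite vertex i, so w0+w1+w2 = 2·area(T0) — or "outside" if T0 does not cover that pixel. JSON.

T0:
  2·area = 18
  edge (10, 7)→(16, 11): d=(6,4) inclusive
  edge (16, 11)→(4, 6): d=(-12,-5) inclusive
  edge (4, 6)→(10, 7): d=(6,1) inclusive
    (0,0)@(1, 1): e=[0,45,-27] → ·  [on edge]
    (3,2)@(7, 5): e=[0,27,-9] → ·  [on edge]
    (3,3)@(7, 7): e=[12,3,3] → #
    (4,3)@(9, 7): e=[4,13,1] → #
    (5,3)@(11, 7): e=[-4,23,-1] → ·
    (3,4)@(7, 9): e=[24,-21,15] → ·
    (4,4)@(9, 9): e=[16,-11,13] → ·
    (6,4)@(13, 9): e=[0,9,9] → #  [on edge]
    (7,4)@(15, 9): e=[-8,19,7] → ·
    (6,5)@(13, 11): e=[12,-15,21] → ·
  covered (3 px):
    · · · · · · · ·
    · · · · · · · ·
    · · · · · · · ·
    · · · # # · · ·
    · · · · · · # ·
    · · · · · · · ·
    · · · · · · · ·
T1:
  2·area = 2  (B↔C swapped to make it positive)
  edge (16, 10)→(1, 14): d=(-15,4) inclusive
  edge (1, 14)→(8, 12): d=(7,-2) inclusive
  edge (8, 12)→(16, 10): d=(8,-2) inclusive
  covered (0 px):
    · · · · · · · ·
    · · · · · · · ·
    · · · · · · · ·
    · · · · · · · ·
    · · · · · · · ·
    · · · · · · · ·
    · · · · · · · ·

Result: [13,1,4]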